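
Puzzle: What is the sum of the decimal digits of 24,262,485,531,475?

58

2+4+2+6+2+4+8+5+5+3+1+4+7+5 = 58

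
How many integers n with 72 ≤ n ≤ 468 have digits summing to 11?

The integers in [72, 468] that have digits summing to 11: 74, 83, 92, 119, 128, 137, …, 452, 461.
38 qualify.

38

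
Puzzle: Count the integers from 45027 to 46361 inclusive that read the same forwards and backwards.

13

The integers in [45027, 46361] that read the same forwards and backwards: 45054, 45154, 45254, 45354, 45454, 45554, …, 46164, 46264.
13 qualify.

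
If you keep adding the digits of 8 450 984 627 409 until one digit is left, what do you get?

3

8+4+5+0+9+8+4+6+2+7+4+0+9 = 66
6+6 = 12
1+2 = 3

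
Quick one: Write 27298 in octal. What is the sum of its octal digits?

27298 in base 8 is 65242.
Digit sum: 6+5+2+4+2 = 19.

19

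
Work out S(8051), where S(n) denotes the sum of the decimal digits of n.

14

8+0+5+1 = 14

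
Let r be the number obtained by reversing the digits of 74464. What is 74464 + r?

120911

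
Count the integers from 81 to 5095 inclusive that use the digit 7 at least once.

The integers in [81, 5095] that use the digit 7 at least once: 87, 97, 107, 117, 127, 137, …, 5079, 5087.
1356 qualify.

1356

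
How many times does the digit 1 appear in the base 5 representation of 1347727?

4

1347727 in base 5 is 321111402.
The digit 1 appears 4 times.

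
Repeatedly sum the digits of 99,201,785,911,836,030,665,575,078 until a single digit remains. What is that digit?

9+9+2+0+1+7+8+5+9+1+1+8+3+6+0+3+0+6+6+5+5+7+5+0+7+8 = 121
1+2+1 = 4

4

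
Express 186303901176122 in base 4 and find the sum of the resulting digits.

186303901176122 in base 4 is 222113011001312121010322.
Digit sum: 2+2+2+1+1+3+0+1+1+0+0+1+3+1+2+1+2+1+0+1+0+3+2+2 = 32.

32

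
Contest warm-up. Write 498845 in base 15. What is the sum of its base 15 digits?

39

498845 in base 15 is 9CC15.
Digit sum: 9+12+12+1+5 = 39.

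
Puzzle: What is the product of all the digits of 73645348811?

1935360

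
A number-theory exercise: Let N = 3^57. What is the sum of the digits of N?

108

3^57 = 1570042899082081611640534563
Sum of its 28 digits: 108.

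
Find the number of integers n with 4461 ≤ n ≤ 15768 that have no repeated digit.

4383

The integers in [4461, 15768] that have no repeated digit: 4501, 4502, 4503, 4506, 4507, 4508, …, 15764, 15768.
4383 qualify.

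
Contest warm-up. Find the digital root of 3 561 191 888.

5

3+5+6+1+1+9+1+8+8+8 = 50
5+0 = 5
(Equivalently, 3 561 191 888 mod 9 = 5.)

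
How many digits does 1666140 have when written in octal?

1666140 in base 8 is 6266134, which has 7 digits.

7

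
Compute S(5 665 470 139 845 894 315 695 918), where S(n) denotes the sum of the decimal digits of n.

5+6+6+5+4+7+0+1+3+9+8+4+5+8+9+4+3+1+5+6+9+5+9+1+8 = 131

131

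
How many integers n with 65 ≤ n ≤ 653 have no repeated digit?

435

The integers in [65, 653] that have no repeated digit: 65, 67, 68, 69, 70, 71, …, 652, 653.
435 qualify.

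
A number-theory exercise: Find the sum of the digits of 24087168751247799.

87

2+4+0+8+7+1+6+8+7+5+1+2+4+7+7+9+9 = 87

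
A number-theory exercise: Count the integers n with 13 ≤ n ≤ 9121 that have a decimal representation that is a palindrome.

The integers in [13, 9121] that have a decimal representation that is a palindrome: 22, 33, 44, 55, 66, 77, …, 9009, 9119.
180 qualify.

180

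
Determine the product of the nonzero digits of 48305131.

4×8×3×5×1×3×1 = 1440

1440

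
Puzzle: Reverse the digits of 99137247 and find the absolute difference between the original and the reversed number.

Reverse of 99137247 is 74273199.
|99137247 − 74273199| = 24864048

24864048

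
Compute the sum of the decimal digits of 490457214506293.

61

4+9+0+4+5+7+2+1+4+5+0+6+2+9+3 = 61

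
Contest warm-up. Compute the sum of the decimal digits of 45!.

207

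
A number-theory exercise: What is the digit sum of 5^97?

5^97 = 63108872417680944432938285222622898373856514808721840381622314453125
Sum of its 68 digits: 293.

293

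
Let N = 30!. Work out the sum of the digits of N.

117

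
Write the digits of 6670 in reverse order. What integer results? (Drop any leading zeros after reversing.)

766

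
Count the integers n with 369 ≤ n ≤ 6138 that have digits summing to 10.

222

The integers in [369, 6138] that have digits summing to 10: 370, 406, 415, 424, 433, 442, …, 6121, 6130.
222 qualify.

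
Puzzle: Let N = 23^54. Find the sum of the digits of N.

23^54 = 34143115322784228849944935551113819944806873883247339368564776954250143409
Sum of its 74 digits: 343.

343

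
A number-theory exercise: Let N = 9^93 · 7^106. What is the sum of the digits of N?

756

9^93 · 7^106 = 21132244136943463402779605962721200649083634020543418832555772936549974226704138809418461681328012543830964422250194084944482744341017459332856526313434396749265852733932050997721
Sum of its 179 digits: 756.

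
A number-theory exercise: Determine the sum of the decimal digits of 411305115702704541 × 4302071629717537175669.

174

411305115702704541 × 4302071629717537175669 = 1769464069422294315465097167613921012929
Sum of its 40 digits: 174.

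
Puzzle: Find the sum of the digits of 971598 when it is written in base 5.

22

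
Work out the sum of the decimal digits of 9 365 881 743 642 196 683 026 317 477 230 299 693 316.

9+3+6+5+8+8+1+7+4+3+6+4+2+1+9+6+6+8+3+0+2+6+3+1+7+4+7+7+2+3+0+2+9+9+6+9+3+3+1+6 = 189

189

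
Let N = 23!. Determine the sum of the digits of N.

99

23! = 25852016738884976640000
Sum of its 23 digits: 99.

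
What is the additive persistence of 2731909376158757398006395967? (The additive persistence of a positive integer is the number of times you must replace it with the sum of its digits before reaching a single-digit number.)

2731909376158757398006395967 → 145 → 10 → 1 (3 steps)

3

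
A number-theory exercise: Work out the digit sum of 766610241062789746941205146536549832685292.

7+6+6+6+1+0+2+4+1+0+6+2+7+8+9+7+4+6+9+4+1+2+0+5+1+4+6+5+3+6+5+4+9+8+3+2+6+8+5+2+9+2 = 191

191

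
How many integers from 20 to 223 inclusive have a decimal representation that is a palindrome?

21

The integers in [20, 223] that have a decimal representation that is a palindrome: 22, 33, 44, 55, 66, 77, …, 212, 222.
21 qualify.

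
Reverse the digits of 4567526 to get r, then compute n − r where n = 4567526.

-1690128

Reverse of 4567526 is 6257654.
4567526 − 6257654 = -1690128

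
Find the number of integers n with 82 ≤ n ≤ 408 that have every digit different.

239

The integers in [82, 408] that have every digit different: 82, 83, 84, 85, 86, 87, …, 407, 408.
239 qualify.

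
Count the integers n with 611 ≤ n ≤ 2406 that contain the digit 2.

The integers in [611, 2406] that contain the digit 2: 612, 620, 621, 622, 623, 624, …, 2405, 2406.
753 qualify.

753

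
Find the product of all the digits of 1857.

280

1×8×5×7 = 280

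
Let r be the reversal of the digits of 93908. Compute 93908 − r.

12969

Reverse of 93908 is 80939.
93908 − 80939 = 12969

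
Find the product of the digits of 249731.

2×4×9×7×3×1 = 1512

1512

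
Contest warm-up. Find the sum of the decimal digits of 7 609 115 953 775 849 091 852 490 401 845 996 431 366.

193

7+6+0+9+1+1+5+9+5+3+7+7+5+8+4+9+0+9+1+8+5+2+4+9+0+4+0+1+8+4+5+9+9+6+4+3+1+3+6+6 = 193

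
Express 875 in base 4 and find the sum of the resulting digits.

875 in base 4 is 31223.
Digit sum: 3+1+2+2+3 = 11.

11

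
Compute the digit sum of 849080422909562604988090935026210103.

144

8+4+9+0+8+0+4+2+2+9+0+9+5+6+2+6+0+4+9+8+8+0+9+0+9+3+5+0+2+6+2+1+0+1+0+3 = 144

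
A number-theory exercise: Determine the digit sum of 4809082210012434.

4+8+0+9+0+8+2+2+1+0+0+1+2+4+3+4 = 48

48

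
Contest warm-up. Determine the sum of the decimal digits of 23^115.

707

23^115 = 3969183177467130020062144761902429056940039548592734721876064813679185800078513186972349169831395054442088305706871071391437318076384915982550175875645977607
Sum of its 157 digits: 707.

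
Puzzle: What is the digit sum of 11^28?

11^28 = 144209936106499234037676064081
Sum of its 30 digits: 124.

124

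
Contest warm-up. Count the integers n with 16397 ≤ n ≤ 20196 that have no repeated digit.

The integers in [16397, 20196] that have no repeated digit: 16397, 16398, 16402, 16403, 16405, 16407, …, 20195, 20196.
1260 qualify.

1260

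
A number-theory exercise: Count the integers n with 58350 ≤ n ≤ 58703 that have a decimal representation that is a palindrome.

The integers in [58350, 58703] that have a decimal representation that is a palindrome: 58385, 58485, 58585, 58685.
4 qualify.

4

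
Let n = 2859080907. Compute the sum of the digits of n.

48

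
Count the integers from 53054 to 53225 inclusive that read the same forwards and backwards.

1

The integers in [53054, 53225] that read the same forwards and backwards: 53135.
1 qualifies.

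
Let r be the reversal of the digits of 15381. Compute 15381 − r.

-2970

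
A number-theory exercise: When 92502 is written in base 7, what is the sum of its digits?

92502 in base 7 is 533454.
Digit sum: 5+3+3+4+5+4 = 24.

24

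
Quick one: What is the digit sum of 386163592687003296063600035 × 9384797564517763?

386163592687003296063600035 × 9384797564517763 = 3624067144154417967598045285118092484921705
Sum of its 43 digits: 188.

188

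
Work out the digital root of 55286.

8

5+5+2+8+6 = 26
2+6 = 8
(Equivalently, 55286 mod 9 = 8.)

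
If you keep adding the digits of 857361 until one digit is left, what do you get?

8+5+7+3+6+1 = 30
3+0 = 3

3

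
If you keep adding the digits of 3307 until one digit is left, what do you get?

4

3+3+0+7 = 13
1+3 = 4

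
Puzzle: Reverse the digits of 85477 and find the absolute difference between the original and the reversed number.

8019

Reverse of 85477 is 77458.
|85477 − 77458| = 8019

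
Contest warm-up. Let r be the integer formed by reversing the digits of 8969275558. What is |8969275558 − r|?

413545860

Reverse of 8969275558 is 8555729698.
|8969275558 − 8555729698| = 413545860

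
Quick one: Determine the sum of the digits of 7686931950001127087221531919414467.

7+6+8+6+9+3+1+9+5+0+0+0+1+1+2+7+0+8+7+2+2+1+5+3+1+9+1+9+4+1+4+4+6+7 = 139

139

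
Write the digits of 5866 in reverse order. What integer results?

6685

Reversing 5866 gives 6685.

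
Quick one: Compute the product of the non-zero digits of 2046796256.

1088640

2×4×6×7×9×6×2×5×6 = 1088640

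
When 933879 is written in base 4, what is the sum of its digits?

933879 in base 4 is 3203333313.
Digit sum: 3+2+0+3+3+3+3+3+1+3 = 24.

24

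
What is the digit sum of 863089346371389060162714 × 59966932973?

863089346371389060162714 × 59966932973 = 51756820983563468535682934911768722
Sum of its 35 digits: 174.

174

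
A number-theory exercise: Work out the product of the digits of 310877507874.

0

3×1×0×8×7×7×5×0×7×8×7×4 = 0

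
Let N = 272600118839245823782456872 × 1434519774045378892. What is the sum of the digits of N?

272600118839245823782456872 × 1434519774045378892 = 391050260882018352814847158785062069889145824
Sum of its 45 digits: 201.

201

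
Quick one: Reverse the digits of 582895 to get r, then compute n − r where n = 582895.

Reverse of 582895 is 598285.
582895 − 598285 = -15390

-15390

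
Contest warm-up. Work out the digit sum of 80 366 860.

37

8+0+3+6+6+8+6+0 = 37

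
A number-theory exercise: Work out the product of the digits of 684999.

6×8×4×9×9×9 = 139968

139968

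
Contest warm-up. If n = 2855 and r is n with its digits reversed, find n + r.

Reverse of 2855 is 5582.
2855 + 5582 = 8437

8437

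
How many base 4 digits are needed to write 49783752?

49783752 in base 4 is 2331322033020, which has 13 digits.

13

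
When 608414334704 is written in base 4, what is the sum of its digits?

32

608414334704 in base 4 is 20312220110133323300.
Digit sum: 2+0+3+1+2+2+2+0+1+1+0+1+3+3+3+2+3+3+0+0 = 32.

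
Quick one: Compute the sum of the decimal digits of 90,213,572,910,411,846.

63

9+0+2+1+3+5+7+2+9+1+0+4+1+1+8+4+6 = 63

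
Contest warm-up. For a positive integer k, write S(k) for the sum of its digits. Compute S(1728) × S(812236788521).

954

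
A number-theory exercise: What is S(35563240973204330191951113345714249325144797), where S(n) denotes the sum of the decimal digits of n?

171

3+5+5+6+3+2+4+0+9+7+3+2+0+4+3+3+0+1+9+1+9+5+1+1+1+3+3+4+5+7+1+4+2+4+9+3+2+5+1+4+4+7+9+7 = 171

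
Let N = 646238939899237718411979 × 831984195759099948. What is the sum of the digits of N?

646238939899237718411979 × 831984195759099948 = 537660584680280619939713503958076901477092
Sum of its 42 digits: 198.

198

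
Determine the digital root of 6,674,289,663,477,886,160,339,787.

6+6+7+4+2+8+9+6+6+3+4+7+7+8+8+6+1+6+0+3+3+9+7+8+7 = 141
1+4+1 = 6

6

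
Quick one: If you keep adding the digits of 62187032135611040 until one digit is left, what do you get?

6+2+1+8+7+0+3+2+1+3+5+6+1+1+0+4+0 = 50
5+0 = 5

5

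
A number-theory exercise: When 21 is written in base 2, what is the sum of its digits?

21 in base 2 is 10101.
Digit sum: 1+0+1+0+1 = 3.

3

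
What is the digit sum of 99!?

648

99! = 933262154439441526816992388562667004907159682643816214685929638952175999932299156089414639761565182862536979208272237582511852109168640000000000000000000000
Sum of its 156 digits: 648.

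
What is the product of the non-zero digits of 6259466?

6×2×5×9×4×6×6 = 77760

77760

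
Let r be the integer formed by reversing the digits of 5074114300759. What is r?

9570034114705

Reversing 5074114300759 gives 9570034114705.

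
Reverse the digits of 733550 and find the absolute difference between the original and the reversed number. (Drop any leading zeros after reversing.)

678213

Reverse of 733550 is 55337.
|733550 − 55337| = 678213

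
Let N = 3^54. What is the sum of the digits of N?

3^54 = 58149737003040059690390169
Sum of its 26 digits: 108.

108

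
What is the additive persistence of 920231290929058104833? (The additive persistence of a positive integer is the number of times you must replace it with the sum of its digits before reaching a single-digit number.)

920231290929058104833 → 80 → 8 (2 steps)

2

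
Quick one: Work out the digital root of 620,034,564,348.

9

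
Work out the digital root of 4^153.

1

The digital root of n equals n mod 9 (or 9 when 9 | n), so we need 4^153 mod 9.
4^153 ≡ 1 (mod 9), so the digital root is 1.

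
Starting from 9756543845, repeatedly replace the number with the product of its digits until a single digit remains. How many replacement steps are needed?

2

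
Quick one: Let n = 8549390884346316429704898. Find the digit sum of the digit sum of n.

First digit sum: 132.
1+3+2 = 6.

6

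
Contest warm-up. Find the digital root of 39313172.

3+9+3+1+3+1+7+2 = 29
2+9 = 11
1+1 = 2

2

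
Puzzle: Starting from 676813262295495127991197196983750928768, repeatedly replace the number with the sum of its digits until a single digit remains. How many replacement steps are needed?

3

676813262295495127991197196983750928768 → 209 → 11 → 2 (3 steps)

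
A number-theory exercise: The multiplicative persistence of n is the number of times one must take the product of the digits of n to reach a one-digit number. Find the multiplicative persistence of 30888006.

30888006 → 0 (1 step)

1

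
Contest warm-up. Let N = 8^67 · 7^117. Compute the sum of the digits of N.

8^67 · 7^117 = 2418242280684769967247636395181131227282801746541800508411968371801271119853471397113604115502260870173956634366554455840138704778800770075447786016934318833664
Sum of its 160 digits: 683.

683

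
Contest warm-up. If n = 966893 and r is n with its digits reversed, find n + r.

Reverse of 966893 is 398669.
966893 + 398669 = 1365562

1365562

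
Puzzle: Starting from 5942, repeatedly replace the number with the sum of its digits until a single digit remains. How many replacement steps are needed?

5942 → 20 → 2 (2 steps)

2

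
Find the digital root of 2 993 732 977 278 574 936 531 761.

6

2+9+9+3+7+3+2+9+7+7+2+7+8+5+7+4+9+3+6+5+3+1+7+6+1 = 132
1+3+2 = 6
(Equivalently, 2 993 732 977 278 574 936 531 761 mod 9 = 6.)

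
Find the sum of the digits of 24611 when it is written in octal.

13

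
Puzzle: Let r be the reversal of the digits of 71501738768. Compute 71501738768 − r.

Reverse of 71501738768 is 86783710517.
71501738768 − 86783710517 = -15281971749

-15281971749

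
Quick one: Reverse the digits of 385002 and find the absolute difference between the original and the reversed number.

Reverse of 385002 is 200583.
|385002 − 200583| = 184419

184419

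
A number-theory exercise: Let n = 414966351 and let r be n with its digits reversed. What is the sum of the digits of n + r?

Reversal of 414966351 is 153669414; 414966351 + 153669414 = 568635765.
Digit sum of 568635765: 5+6+8+6+3+5+7+6+5 = 51.

51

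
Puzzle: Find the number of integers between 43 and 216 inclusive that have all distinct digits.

136

The integers in [43, 216] that have all distinct digits: 43, 45, 46, 47, 48, 49, …, 215, 216.
136 qualify.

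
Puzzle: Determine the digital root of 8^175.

The digital root of n equals n mod 9 (or 9 when 9 | n), so we need 8^175 mod 9.
8^175 ≡ 8 (mod 9), so the digital root is 8.

8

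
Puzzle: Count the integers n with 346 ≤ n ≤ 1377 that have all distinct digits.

628

The integers in [346, 1377] that have all distinct digits: 346, 347, 348, 349, 350, 351, …, 1375, 1376.
628 qualify.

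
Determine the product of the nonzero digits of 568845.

38400

5×6×8×8×4×5 = 38400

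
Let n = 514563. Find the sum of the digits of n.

24

5+1+4+5+6+3 = 24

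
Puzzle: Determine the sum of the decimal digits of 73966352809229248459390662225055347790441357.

202

7+3+9+6+6+3+5+2+8+0+9+2+2+9+2+4+8+4+5+9+3+9+0+6+6+2+2+2+5+0+5+5+3+4+7+7+9+0+4+4+1+3+5+7 = 202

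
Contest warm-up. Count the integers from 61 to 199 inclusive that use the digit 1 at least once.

104

The integers in [61, 199] that use the digit 1 at least once: 61, 71, 81, 91, 100, 101, …, 198, 199.
104 qualify.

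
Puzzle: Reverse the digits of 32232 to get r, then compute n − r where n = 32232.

Reverse of 32232 is 23223.
32232 − 23223 = 9009

9009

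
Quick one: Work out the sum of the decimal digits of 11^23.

95

11^23 = 895430243255237372246531
Sum of its 24 digits: 95.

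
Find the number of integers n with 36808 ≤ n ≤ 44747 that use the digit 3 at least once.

The integers in [36808, 44747] that use the digit 3 at least once: 36808, 36809, 36810, 36811, 36812, 36813, …, 44739, 44743.
5233 qualify.

5233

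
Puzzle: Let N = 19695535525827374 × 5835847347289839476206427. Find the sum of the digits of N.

19695535525827374 × 5835847347289839476206427 = 114940138751852474238287658858605991332698
Sum of its 42 digits: 205.

205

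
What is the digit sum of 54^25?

171

54^25 = 20410046566186296742332216391818083643162624
Sum of its 44 digits: 171.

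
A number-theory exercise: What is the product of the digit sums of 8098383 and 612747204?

S(8098383) = 8+0+9+8+3+8+3 = 39.
S(612747204) = 6+1+2+7+4+7+2+0+4 = 33.
39 · 33 = 1287.

1287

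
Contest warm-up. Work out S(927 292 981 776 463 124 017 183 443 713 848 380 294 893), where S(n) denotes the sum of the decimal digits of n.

197

9+2+7+2+9+2+9+8+1+7+7+6+4+6+3+1+2+4+0+1+7+1+8+3+4+4+3+7+1+3+8+4+8+3+8+0+2+9+4+8+9+3 = 197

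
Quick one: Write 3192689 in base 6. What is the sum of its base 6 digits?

3192689 in base 6 is 152232545.
Digit sum: 1+5+2+2+3+2+5+4+5 = 29.

29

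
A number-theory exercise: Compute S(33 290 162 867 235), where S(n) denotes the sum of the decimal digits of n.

3+3+2+9+0+1+6+2+8+6+7+2+3+5 = 57

57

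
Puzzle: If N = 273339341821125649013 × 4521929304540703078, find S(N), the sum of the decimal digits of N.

273339341821125649013 × 4521929304540703078 = 1236021179864816221999080140798076762014
Sum of its 40 digits: 167.

167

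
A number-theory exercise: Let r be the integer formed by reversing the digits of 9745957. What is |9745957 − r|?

Reverse of 9745957 is 7595479.
|9745957 − 7595479| = 2150478

2150478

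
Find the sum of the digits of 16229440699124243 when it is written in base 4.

16229440699124243 in base 4 is 321222021130133301210220103.
Digit sum: 3+2+1+2+2+2+0+2+1+1+3+0+1+3+3+3+0+1+2+1+0+2+2+0+1+0+3 = 41.

41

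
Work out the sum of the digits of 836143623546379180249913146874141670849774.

195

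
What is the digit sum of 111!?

693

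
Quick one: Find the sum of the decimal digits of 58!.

288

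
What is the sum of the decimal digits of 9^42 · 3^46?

9^42 · 3^46 = 106111661199647248543687855752712667991103904330482569981872649
Sum of its 63 digits: 297.

297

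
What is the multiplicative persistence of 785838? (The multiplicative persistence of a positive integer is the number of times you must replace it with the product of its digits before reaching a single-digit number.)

785838 → 53760 → 0 (2 steps)

2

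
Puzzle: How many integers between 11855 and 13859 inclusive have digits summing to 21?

The integers in [11855, 13859] that have digits summing to 21: 11856, 11865, 11874, 11883, 11892, 11919, …, 13845, 13854.
119 qualify.

119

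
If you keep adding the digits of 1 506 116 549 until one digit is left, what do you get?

1+5+0+6+1+1+6+5+4+9 = 38
3+8 = 11
1+1 = 2

2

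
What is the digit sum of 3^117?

3^117 = 66555937033867822607895549241096482953017615834735226163
Sum of its 56 digits: 261.

261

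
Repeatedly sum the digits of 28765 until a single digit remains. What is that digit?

1

2+8+7+6+5 = 28
2+8 = 10
1+0 = 1
(Equivalently, 28765 mod 9 = 1.)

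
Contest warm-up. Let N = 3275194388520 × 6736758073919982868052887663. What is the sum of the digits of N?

165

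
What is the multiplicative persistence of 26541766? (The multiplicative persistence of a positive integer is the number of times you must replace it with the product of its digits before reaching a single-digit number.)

2

26541766 → 60480 → 0 (2 steps)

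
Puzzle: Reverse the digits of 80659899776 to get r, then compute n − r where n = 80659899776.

12860004168

Reverse of 80659899776 is 67799895608.
80659899776 − 67799895608 = 12860004168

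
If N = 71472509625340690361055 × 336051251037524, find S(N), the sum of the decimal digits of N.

71472509625340690361055 × 336051251037524 = 24018426274387214748217458494913227820
Sum of its 38 digits: 162.

162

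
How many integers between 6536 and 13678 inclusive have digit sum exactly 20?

457

The integers in [6536, 13678] that have digit sum exactly 20: 6536, 6545, 6554, 6563, 6572, 6581, …, 13664, 13673.
457 qualify.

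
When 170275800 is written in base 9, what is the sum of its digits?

170275800 in base 9 is 385356433.
Digit sum: 3+8+5+3+5+6+4+3+3 = 40.

40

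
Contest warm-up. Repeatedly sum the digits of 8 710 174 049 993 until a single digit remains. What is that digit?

8+7+1+0+1+7+4+0+4+9+9+9+3 = 62
6+2 = 8

8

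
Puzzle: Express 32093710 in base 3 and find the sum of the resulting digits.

32093710 in base 3 is 2020101112021221.
Digit sum: 2+0+2+0+1+0+1+1+1+2+0+2+1+2+2+1 = 18.

18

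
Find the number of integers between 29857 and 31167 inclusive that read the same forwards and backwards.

The integers in [29857, 31167] that read the same forwards and backwards: 29892, 29992, 30003, 30103, 30203, 30303, …, 31013, 31113.
14 qualify.

14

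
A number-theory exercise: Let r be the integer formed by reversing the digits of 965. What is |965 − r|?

Reverse of 965 is 569.
|965 − 569| = 396

396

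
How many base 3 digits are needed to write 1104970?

13

1104970 in base 3 is 2002010201211, which has 13 digits.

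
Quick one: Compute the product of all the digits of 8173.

8×1×7×3 = 168

168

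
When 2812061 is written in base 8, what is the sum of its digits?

28

2812061 in base 8 is 12564235.
Digit sum: 1+2+5+6+4+2+3+5 = 28.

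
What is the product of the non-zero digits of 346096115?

3×4×6×9×6×1×1×5 = 19440

19440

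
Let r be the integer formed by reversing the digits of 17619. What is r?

Reversing 17619 gives 91671.

91671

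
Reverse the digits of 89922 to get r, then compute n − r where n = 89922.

Reverse of 89922 is 22998.
89922 − 22998 = 66924

66924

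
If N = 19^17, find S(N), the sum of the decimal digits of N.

118

19^17 = 5480386857784802185939
Sum of its 22 digits: 118.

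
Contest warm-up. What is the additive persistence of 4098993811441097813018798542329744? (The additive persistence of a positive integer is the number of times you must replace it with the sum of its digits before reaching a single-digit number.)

2

4098993811441097813018798542329744 → 162 → 9 (2 steps)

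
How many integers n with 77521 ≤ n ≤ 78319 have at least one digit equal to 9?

233

The integers in [77521, 78319] that have at least one digit equal to 9: 77529, 77539, 77549, 77559, 77569, 77579, …, 78309, 78319.
233 qualify.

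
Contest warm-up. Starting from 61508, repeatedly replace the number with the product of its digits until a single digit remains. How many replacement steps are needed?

1

61508 → 0 (1 step)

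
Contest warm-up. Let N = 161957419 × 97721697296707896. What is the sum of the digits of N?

111

161957419 × 97721697296707896 = 15826753874474088033080424
Sum of its 26 digits: 111.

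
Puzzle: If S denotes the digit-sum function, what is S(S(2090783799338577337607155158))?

First digit sum: 138.
1+3+8 = 12.

12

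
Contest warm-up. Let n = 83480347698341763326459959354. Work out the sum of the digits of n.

148

8+3+4+8+0+3+4+7+6+9+8+3+4+1+7+6+3+3+2+6+4+5+9+9+5+9+3+5+4 = 148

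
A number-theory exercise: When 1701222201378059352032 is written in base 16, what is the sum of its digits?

1701222201378059352032 in base 16 is 5C393362B11B4877E0.
Digit sum: 5+12+3+9+3+3+6+2+11+1+1+11+4+8+7+7+14+0 = 107.

107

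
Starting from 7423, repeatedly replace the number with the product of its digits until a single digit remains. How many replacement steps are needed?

4

7423 → 168 → 48 → 32 → 6 (4 steps)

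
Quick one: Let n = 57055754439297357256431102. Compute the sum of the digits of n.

5+7+0+5+5+7+5+4+4+3+9+2+9+7+3+5+7+2+5+6+4+3+1+1+0+2 = 111

111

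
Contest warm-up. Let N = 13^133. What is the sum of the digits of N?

679

13^133 = 14271376276164604420193286714828883608207728770201760647866120065582994888986242465012563473349463772788717720324507874983163683035744195473537090653
Sum of its 149 digits: 679.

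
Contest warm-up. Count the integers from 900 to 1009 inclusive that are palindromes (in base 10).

11

The integers in [900, 1009] that are palindromes (in base 10): 909, 919, 929, 939, 949, 959, …, 999, 1001.
11 qualify.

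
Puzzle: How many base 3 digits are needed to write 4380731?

14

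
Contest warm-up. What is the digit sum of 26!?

81

26! = 403291461126605635584000000
Sum of its 27 digits: 81.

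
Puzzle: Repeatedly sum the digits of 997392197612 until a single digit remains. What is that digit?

2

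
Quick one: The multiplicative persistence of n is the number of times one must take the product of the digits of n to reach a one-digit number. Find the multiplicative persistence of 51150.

51150 → 0 (1 step)

1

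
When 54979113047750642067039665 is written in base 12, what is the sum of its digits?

129

54979113047750642067039665 in base 12 is 8370945A0078A8B843646215.
Digit sum: 8+3+7+0+9+4+5+10+0+0+7+8+10+8+11+8+4+3+6+4+6+2+1+5 = 129.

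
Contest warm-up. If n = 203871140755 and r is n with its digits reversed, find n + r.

Reverse of 203871140755 is 557041178302.
203871140755 + 557041178302 = 760912319057

760912319057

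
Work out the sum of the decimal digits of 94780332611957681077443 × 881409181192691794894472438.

228

94780332611957681077443 × 881409181192691794894472438 = 83540255360676602896821458808944039548908907016034
Sum of its 50 digits: 228.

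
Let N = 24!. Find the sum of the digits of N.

24! = 620448401733239439360000
Sum of its 24 digits: 81.

81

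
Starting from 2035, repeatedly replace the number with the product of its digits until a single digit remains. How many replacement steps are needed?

1

2035 → 0 (1 step)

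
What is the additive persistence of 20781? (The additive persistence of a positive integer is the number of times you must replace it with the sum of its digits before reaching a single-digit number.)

2

20781 → 18 → 9 (2 steps)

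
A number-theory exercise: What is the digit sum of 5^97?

293

5^97 = 63108872417680944432938285222622898373856514808721840381622314453125
Sum of its 68 digits: 293.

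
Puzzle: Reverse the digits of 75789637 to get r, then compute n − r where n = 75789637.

Reverse of 75789637 is 73698757.
75789637 − 73698757 = 2090880

2090880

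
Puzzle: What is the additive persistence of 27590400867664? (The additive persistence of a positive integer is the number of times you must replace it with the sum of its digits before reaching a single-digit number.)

27590400867664 → 64 → 10 → 1 (3 steps)

3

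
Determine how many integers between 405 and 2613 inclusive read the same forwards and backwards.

75

The integers in [405, 2613] that read the same forwards and backwards: 414, 424, 434, 444, 454, 464, …, 2442, 2552.
75 qualify.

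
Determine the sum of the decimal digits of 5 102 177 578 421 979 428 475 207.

114

5+1+0+2+1+7+7+5+7+8+4+2+1+9+7+9+4+2+8+4+7+5+2+0+7 = 114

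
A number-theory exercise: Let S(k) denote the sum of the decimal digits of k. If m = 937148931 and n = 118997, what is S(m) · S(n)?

1575

S(937148931) = 9+3+7+1+4+8+9+3+1 = 45.
S(118997) = 1+1+8+9+9+7 = 35.
45 · 35 = 1575.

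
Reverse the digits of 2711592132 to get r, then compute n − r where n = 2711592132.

Reverse of 2711592132 is 2312951172.
2711592132 − 2312951172 = 398640960

398640960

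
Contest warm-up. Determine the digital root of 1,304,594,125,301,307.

3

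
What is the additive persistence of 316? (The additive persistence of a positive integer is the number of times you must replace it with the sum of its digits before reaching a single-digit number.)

2

316 → 10 → 1 (2 steps)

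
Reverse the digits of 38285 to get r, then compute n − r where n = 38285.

-19998

Reverse of 38285 is 58283.
38285 − 58283 = -19998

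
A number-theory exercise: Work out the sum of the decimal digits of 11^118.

11^118 = 766190651387025305607608318133833436857085962785925931816898991965488408612793115433531892880073068909140545723905738757481
Sum of its 123 digits: 583.

583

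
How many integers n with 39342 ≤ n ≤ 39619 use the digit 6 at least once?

The integers in [39342, 39619] that use the digit 6 at least once: 39346, 39356, 39360, 39361, 39362, 39363, …, 39618, 39619.
73 qualify.

73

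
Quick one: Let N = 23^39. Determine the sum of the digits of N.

242

23^39 = 128051775540161094255459334683883498184411818540470887
Sum of its 54 digits: 242.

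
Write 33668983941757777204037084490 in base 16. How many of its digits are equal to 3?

33668983941757777204037084490 in base 16 is 6CCA54ACC06D436C5078E54A.
The digit 3 appears 1 time.

1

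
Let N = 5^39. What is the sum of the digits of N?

134

5^39 = 1818989403545856475830078125
Sum of its 28 digits: 134.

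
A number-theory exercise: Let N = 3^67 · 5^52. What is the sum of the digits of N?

297

3^67 · 5^52 = 205856361174867246356971873601142686283083094167523086071014404296875
Sum of its 69 digits: 297.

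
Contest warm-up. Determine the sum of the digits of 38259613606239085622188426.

115

3+8+2+5+9+6+1+3+6+0+6+2+3+9+0+8+5+6+2+2+1+8+8+4+2+6 = 115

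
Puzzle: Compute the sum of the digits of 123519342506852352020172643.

1+2+3+5+1+9+3+4+2+5+0+6+8+5+2+3+5+2+0+2+0+1+7+2+6+4+3 = 91

91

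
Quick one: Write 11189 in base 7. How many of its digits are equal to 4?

11189 in base 7 is 44423.
The digit 4 appears 3 times.

3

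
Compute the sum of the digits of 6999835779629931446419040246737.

163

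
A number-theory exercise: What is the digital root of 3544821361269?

3+5+4+4+8+2+1+3+6+1+2+6+9 = 54
5+4 = 9

9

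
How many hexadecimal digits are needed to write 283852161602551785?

283852161602551785 in base 16 is 3F072097D0BFFE9, which has 15 digits.

15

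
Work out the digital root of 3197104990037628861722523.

6

3+1+9+7+1+0+4+9+9+0+0+3+7+6+2+8+8+6+1+7+2+2+5+2+3 = 105
1+0+5 = 6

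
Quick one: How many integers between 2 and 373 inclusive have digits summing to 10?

36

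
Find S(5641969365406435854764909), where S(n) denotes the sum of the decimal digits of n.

5+6+4+1+9+6+9+3+6+5+4+0+6+4+3+5+8+5+4+7+6+4+9+0+9 = 128

128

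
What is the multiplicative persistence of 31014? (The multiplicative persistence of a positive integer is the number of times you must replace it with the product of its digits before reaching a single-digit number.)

31014 → 0 (1 step)

1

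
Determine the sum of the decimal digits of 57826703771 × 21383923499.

109

57826703771 × 21383923499 = 1236561809638398814729
Sum of its 22 digits: 109.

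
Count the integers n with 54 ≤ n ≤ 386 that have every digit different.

247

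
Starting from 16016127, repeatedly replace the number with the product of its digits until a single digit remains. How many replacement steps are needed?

1

16016127 → 0 (1 step)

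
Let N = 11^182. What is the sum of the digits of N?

11^182 = 3415613322155337963230309019137886745993127517561754520913185138990948131801323816377387885451322873723593233174448247975661733714166602369191394857244862289589585090870729013103736973858921
Sum of its 190 digits: 859.

859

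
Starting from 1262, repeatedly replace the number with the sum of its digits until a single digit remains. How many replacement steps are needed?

2

1262 → 11 → 2 (2 steps)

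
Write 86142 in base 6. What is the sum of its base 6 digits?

86142 in base 6 is 1502450.
Digit sum: 1+5+0+2+4+5+0 = 17.

17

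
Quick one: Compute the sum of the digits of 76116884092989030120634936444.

7+6+1+1+6+8+8+4+0+9+2+9+8+9+0+3+0+1+2+0+6+3+4+9+3+6+4+4+4 = 127

127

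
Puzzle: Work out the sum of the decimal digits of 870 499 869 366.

75

8+7+0+4+9+9+8+6+9+3+6+6 = 75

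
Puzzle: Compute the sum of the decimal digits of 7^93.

7^93 = 3927513814852118215253663462745985104429523654386747748367596265637242329346407
Sum of its 79 digits: 361.

361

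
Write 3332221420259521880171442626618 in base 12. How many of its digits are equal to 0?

3332221420259521880171442626618 in base 12 is 2031049235A231A00229432031B62.
The digit 0 appears 5 times.

5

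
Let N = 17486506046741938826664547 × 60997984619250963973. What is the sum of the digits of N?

17486506046741938826664547 × 60997984619250963973 = 1066641626883603762642501825652265286053365231
Sum of its 46 digits: 184.

184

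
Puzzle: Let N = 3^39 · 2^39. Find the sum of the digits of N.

162

3^39 · 2^39 = 2227915756473955677973140996096
Sum of its 31 digits: 162.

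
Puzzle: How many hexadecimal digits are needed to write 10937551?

6

10937551 in base 16 is A6E4CF, which has 6 digits.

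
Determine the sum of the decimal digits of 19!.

45

19! = 121645100408832000
Sum of its 18 digits: 45.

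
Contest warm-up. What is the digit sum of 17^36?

17^36 = 197770344305988984840145602058543169130838081
Sum of its 45 digits: 199.

199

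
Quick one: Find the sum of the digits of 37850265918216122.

68

3+7+8+5+0+2+6+5+9+1+8+2+1+6+1+2+2 = 68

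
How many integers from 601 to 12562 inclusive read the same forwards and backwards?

The integers in [601, 12562] that read the same forwards and backwards: 606, 616, 626, 636, 646, 656, …, 12421, 12521.
156 qualify.

156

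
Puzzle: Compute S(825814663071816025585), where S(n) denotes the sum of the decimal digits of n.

8+2+5+8+1+4+6+6+3+0+7+1+8+1+6+0+2+5+5+8+5 = 91

91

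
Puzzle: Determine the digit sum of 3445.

16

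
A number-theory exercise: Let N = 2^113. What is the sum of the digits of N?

158

2^113 = 10384593717069655257060992658440192
Sum of its 35 digits: 158.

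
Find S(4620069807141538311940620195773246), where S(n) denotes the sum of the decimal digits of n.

134

4+6+2+0+0+6+9+8+0+7+1+4+1+5+3+8+3+1+1+9+4+0+6+2+0+1+9+5+7+7+3+2+4+6 = 134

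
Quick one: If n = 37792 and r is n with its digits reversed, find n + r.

Reverse of 37792 is 29773.
37792 + 29773 = 67565

67565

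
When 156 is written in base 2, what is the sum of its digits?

156 in base 2 is 10011100.
Digit sum: 1+0+0+1+1+1+0+0 = 4.

4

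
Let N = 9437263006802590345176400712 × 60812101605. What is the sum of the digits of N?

9437263006802590345176400712 × 60812101605 = 573899796842786930248059301746338342760
Sum of its 39 digits: 195.

195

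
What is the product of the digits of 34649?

2592

3×4×6×4×9 = 2592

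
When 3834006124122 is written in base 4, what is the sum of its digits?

3834006124122 in base 4 is 313302230210223121122.
Digit sum: 3+1+3+3+0+2+2+3+0+2+1+0+2+2+3+1+2+1+1+2+2 = 36.

36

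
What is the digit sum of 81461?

20

8+1+4+6+1 = 20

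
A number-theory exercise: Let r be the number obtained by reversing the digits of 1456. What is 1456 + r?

7997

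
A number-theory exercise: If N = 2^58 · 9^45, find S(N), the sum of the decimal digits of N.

2^58 · 9^45 = 2515664222268357527977599227777484070678245213024993260077056
Sum of its 61 digits: 279.

279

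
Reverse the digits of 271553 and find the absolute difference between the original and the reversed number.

83619

Reverse of 271553 is 355172.
|271553 − 355172| = 83619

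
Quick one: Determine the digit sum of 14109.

15

1+4+1+0+9 = 15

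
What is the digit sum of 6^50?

171

6^50 = 808281277464764060643139600456536293376
Sum of its 39 digits: 171.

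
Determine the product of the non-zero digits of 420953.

1080

4×2×9×5×3 = 1080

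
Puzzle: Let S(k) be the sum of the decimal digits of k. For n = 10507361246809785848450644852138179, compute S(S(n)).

First digit sum: 159.
1+5+9 = 15.

15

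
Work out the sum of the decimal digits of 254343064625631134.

62

2+5+4+3+4+3+0+6+4+6+2+5+6+3+1+1+3+4 = 62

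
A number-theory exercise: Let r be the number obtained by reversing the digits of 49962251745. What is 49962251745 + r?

Reverse of 49962251745 is 54715226994.
49962251745 + 54715226994 = 104677478739

104677478739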